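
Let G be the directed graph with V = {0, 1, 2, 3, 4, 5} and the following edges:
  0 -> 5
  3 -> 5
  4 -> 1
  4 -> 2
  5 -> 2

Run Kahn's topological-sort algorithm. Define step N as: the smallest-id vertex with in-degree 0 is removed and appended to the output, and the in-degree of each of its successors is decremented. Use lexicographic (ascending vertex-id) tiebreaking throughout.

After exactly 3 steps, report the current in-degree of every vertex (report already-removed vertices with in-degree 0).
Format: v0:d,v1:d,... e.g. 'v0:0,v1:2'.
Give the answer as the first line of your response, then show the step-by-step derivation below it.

v0:0,v1:0,v2:1,v3:0,v4:0,v5:0

step 1: output 0; order=[0]; indeg=(0,1,2,0,0,1)
step 2: output 3; order=[0,3]; indeg=(0,1,2,0,0,0)
step 3: output 4; order=[0,3,4]; indeg=(0,0,1,0,0,0)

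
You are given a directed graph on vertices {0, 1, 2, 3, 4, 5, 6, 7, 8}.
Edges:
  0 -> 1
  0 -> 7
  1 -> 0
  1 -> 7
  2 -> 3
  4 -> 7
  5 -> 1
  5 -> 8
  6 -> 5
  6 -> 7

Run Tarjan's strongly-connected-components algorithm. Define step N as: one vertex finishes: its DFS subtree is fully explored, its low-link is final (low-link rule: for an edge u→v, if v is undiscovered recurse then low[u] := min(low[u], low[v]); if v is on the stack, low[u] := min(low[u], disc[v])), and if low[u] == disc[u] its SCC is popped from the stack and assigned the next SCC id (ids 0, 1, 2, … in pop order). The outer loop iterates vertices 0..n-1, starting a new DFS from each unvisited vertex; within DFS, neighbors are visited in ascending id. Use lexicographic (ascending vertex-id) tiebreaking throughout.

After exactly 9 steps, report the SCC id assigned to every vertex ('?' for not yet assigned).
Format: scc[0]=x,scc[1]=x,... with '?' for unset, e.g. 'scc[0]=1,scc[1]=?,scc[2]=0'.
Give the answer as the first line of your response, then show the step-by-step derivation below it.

scc[0]=1,scc[1]=1,scc[2]=3,scc[3]=2,scc[4]=4,scc[5]=6,scc[6]=7,scc[7]=0,scc[8]=5

step 1: low=(low[0]=0,low[1]=0,low[2]=?,low[3]=?,low[4]=?,low[5]=?,low[6]=?,low[7]=2,low[8]=?); scc=(scc[0]=?,scc[1]=?,scc[2]=?,scc[3]=?,scc[4]=?,scc[5]=?,scc[6]=?,scc[7]=0,scc[8]=?)
step 2: low=(low[0]=0,low[1]=0,low[2]=?,low[3]=?,low[4]=?,low[5]=?,low[6]=?,low[7]=2,low[8]=?); scc=(scc[0]=?,scc[1]=?,scc[2]=?,scc[3]=?,scc[4]=?,scc[5]=?,scc[6]=?,scc[7]=0,scc[8]=?)
step 3: low=(low[0]=0,low[1]=0,low[2]=?,low[3]=?,low[4]=?,low[5]=?,low[6]=?,low[7]=2,low[8]=?); scc=(scc[0]=1,scc[1]=1,scc[2]=?,scc[3]=?,scc[4]=?,scc[5]=?,scc[6]=?,scc[7]=0,scc[8]=?)
step 4: low=(low[0]=0,low[1]=0,low[2]=3,low[3]=4,low[4]=?,low[5]=?,low[6]=?,low[7]=2,low[8]=?); scc=(scc[0]=1,scc[1]=1,scc[2]=?,scc[3]=2,scc[4]=?,scc[5]=?,scc[6]=?,scc[7]=0,scc[8]=?)
step 5: low=(low[0]=0,low[1]=0,low[2]=3,low[3]=4,low[4]=?,low[5]=?,low[6]=?,low[7]=2,low[8]=?); scc=(scc[0]=1,scc[1]=1,scc[2]=3,scc[3]=2,scc[4]=?,scc[5]=?,scc[6]=?,scc[7]=0,scc[8]=?)
step 6: low=(low[0]=0,low[1]=0,low[2]=3,low[3]=4,low[4]=5,low[5]=?,low[6]=?,low[7]=2,low[8]=?); scc=(scc[0]=1,scc[1]=1,scc[2]=3,scc[3]=2,scc[4]=4,scc[5]=?,scc[6]=?,scc[7]=0,scc[8]=?)
step 7: low=(low[0]=0,low[1]=0,low[2]=3,low[3]=4,low[4]=5,low[5]=6,low[6]=?,low[7]=2,low[8]=7); scc=(scc[0]=1,scc[1]=1,scc[2]=3,scc[3]=2,scc[4]=4,scc[5]=?,scc[6]=?,scc[7]=0,scc[8]=5)
step 8: low=(low[0]=0,low[1]=0,low[2]=3,low[3]=4,low[4]=5,low[5]=6,low[6]=?,low[7]=2,low[8]=7); scc=(scc[0]=1,scc[1]=1,scc[2]=3,scc[3]=2,scc[4]=4,scc[5]=6,scc[6]=?,scc[7]=0,scc[8]=5)
step 9: low=(low[0]=0,low[1]=0,low[2]=3,low[3]=4,low[4]=5,low[5]=6,low[6]=8,low[7]=2,low[8]=7); scc=(scc[0]=1,scc[1]=1,scc[2]=3,scc[3]=2,scc[4]=4,scc[5]=6,scc[6]=7,scc[7]=0,scc[8]=5)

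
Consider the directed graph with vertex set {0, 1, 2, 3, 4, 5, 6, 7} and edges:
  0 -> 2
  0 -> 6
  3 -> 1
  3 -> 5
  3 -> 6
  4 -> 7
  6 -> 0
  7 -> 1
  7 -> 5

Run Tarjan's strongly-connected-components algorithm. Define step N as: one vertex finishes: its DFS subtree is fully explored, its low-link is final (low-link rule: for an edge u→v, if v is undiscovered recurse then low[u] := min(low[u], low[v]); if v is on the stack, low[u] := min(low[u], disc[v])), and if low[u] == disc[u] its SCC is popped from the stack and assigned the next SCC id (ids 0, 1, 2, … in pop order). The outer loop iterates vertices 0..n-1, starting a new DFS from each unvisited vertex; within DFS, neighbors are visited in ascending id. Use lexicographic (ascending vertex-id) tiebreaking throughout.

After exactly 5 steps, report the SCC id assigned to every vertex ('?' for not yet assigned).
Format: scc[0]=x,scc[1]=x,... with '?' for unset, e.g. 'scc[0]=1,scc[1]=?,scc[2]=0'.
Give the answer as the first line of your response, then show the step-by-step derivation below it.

scc[0]=1,scc[1]=2,scc[2]=0,scc[3]=?,scc[4]=?,scc[5]=3,scc[6]=1,scc[7]=?

step 1: low=(low[0]=0,low[1]=?,low[2]=1,low[3]=?,low[4]=?,low[5]=?,low[6]=?,low[7]=?); scc=(scc[0]=?,scc[1]=?,scc[2]=0,scc[3]=?,scc[4]=?,scc[5]=?,scc[6]=?,scc[7]=?)
step 2: low=(low[0]=0,low[1]=?,low[2]=1,low[3]=?,low[4]=?,low[5]=?,low[6]=0,low[7]=?); scc=(scc[0]=?,scc[1]=?,scc[2]=0,scc[3]=?,scc[4]=?,scc[5]=?,scc[6]=?,scc[7]=?)
step 3: low=(low[0]=0,low[1]=?,low[2]=1,low[3]=?,low[4]=?,low[5]=?,low[6]=0,low[7]=?); scc=(scc[0]=1,scc[1]=?,scc[2]=0,scc[3]=?,scc[4]=?,scc[5]=?,scc[6]=1,scc[7]=?)
step 4: low=(low[0]=0,low[1]=3,low[2]=1,low[3]=?,low[4]=?,low[5]=?,low[6]=0,low[7]=?); scc=(scc[0]=1,scc[1]=2,scc[2]=0,scc[3]=?,scc[4]=?,scc[5]=?,scc[6]=1,scc[7]=?)
step 5: low=(low[0]=0,low[1]=3,low[2]=1,low[3]=4,low[4]=?,low[5]=5,low[6]=0,low[7]=?); scc=(scc[0]=1,scc[1]=2,scc[2]=0,scc[3]=?,scc[4]=?,scc[5]=3,scc[6]=1,scc[7]=?)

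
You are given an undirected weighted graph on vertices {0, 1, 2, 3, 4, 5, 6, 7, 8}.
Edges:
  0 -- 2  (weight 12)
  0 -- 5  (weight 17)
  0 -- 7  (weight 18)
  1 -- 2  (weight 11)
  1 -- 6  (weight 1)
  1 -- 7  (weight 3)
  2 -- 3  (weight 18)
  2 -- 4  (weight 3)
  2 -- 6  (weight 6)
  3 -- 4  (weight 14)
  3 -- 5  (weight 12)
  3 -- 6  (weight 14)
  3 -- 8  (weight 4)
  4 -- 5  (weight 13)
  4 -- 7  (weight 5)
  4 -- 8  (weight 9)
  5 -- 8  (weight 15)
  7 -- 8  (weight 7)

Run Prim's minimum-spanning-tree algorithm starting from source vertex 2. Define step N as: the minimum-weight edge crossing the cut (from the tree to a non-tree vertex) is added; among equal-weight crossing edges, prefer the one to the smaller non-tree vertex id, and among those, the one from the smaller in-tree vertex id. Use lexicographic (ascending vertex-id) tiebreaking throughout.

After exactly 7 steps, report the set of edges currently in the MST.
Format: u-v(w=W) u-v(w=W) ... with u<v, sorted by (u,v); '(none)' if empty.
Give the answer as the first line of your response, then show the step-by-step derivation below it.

0-2(w=12) 1-6(w=1) 1-7(w=3) 2-4(w=3) 3-8(w=4) 4-7(w=5) 7-8(w=7)

step 1: add edge 2-4 (w=3); MST = {2-4(w=3)}
step 2: add edge 4-7 (w=5); MST = {2-4(w=3) 4-7(w=5)}
step 3: add edge 1-7 (w=3); MST = {1-7(w=3) 2-4(w=3) 4-7(w=5)}
step 4: add edge 1-6 (w=1); MST = {1-6(w=1) 1-7(w=3) 2-4(w=3) 4-7(w=5)}
step 5: add edge 7-8 (w=7); MST = {1-6(w=1) 1-7(w=3) 2-4(w=3) 4-7(w=5) 7-8(w=7)}
step 6: add edge 3-8 (w=4); MST = {1-6(w=1) 1-7(w=3) 2-4(w=3) 3-8(w=4) 4-7(w=5) 7-8(w=7)}
step 7: add edge 0-2 (w=12); MST = {0-2(w=12) 1-6(w=1) 1-7(w=3) 2-4(w=3) 3-8(w=4) 4-7(w=5) 7-8(w=7)}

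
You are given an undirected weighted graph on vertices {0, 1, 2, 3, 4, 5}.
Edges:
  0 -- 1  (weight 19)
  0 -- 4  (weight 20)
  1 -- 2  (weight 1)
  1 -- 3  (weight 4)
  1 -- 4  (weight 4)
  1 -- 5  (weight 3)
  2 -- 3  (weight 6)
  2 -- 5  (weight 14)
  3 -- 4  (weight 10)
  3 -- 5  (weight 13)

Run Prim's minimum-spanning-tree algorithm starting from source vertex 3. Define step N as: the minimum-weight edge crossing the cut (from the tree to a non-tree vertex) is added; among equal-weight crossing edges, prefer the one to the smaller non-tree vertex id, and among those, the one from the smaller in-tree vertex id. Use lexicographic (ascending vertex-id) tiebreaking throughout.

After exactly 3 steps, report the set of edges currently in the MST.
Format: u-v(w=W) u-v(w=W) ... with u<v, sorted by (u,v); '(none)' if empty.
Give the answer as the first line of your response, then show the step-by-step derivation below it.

1-2(w=1) 1-3(w=4) 1-5(w=3)

step 1: add edge 1-3 (w=4); MST = {1-3(w=4)}
step 2: add edge 1-2 (w=1); MST = {1-2(w=1) 1-3(w=4)}
step 3: add edge 1-5 (w=3); MST = {1-2(w=1) 1-3(w=4) 1-5(w=3)}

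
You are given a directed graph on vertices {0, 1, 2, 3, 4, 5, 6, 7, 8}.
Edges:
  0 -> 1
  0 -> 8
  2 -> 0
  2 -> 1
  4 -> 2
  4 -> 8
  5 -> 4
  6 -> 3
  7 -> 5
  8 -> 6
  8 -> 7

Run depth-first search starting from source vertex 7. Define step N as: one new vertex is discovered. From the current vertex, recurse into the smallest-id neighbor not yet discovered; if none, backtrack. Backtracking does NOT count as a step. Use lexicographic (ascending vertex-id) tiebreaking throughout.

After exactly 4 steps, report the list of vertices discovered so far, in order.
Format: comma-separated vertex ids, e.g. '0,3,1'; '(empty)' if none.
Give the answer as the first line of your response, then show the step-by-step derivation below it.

7,5,4,2

step 1: discover 7; path=7; order=7
step 2: discover 5; path=7>5; order=7,5
step 3: discover 4; path=7>5>4; order=7,5,4
step 4: discover 2; path=7>5>4>2; order=7,5,4,2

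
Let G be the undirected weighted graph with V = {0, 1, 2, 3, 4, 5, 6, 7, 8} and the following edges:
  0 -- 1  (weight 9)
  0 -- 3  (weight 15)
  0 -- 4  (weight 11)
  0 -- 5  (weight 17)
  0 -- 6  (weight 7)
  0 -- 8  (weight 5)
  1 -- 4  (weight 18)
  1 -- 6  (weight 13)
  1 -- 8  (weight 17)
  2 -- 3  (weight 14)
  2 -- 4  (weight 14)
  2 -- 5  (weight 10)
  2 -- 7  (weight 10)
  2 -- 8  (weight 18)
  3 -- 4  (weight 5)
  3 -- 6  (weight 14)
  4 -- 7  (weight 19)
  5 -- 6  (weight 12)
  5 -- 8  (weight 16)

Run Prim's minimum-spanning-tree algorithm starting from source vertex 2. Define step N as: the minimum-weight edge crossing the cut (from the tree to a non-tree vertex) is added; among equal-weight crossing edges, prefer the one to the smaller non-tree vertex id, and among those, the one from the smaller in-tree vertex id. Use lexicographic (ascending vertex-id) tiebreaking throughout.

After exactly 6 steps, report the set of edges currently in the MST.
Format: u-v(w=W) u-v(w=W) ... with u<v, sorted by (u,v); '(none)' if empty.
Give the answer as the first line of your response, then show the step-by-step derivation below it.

0-1(w=9) 0-6(w=7) 0-8(w=5) 2-5(w=10) 2-7(w=10) 5-6(w=12)

step 1: add edge 2-5 (w=10); MST = {2-5(w=10)}
step 2: add edge 2-7 (w=10); MST = {2-5(w=10) 2-7(w=10)}
step 3: add edge 5-6 (w=12); MST = {2-5(w=10) 2-7(w=10) 5-6(w=12)}
step 4: add edge 0-6 (w=7); MST = {0-6(w=7) 2-5(w=10) 2-7(w=10) 5-6(w=12)}
step 5: add edge 0-8 (w=5); MST = {0-6(w=7) 0-8(w=5) 2-5(w=10) 2-7(w=10) 5-6(w=12)}
step 6: add edge 0-1 (w=9); MST = {0-1(w=9) 0-6(w=7) 0-8(w=5) 2-5(w=10) 2-7(w=10) 5-6(w=12)}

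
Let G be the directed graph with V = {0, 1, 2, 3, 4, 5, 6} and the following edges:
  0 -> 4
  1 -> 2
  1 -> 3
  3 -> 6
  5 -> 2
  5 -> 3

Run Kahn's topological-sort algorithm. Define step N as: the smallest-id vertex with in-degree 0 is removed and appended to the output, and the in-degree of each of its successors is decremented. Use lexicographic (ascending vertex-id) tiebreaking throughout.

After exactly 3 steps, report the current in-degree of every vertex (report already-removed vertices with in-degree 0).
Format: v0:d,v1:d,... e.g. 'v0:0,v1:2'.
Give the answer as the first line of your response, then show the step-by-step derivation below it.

v0:0,v1:0,v2:1,v3:1,v4:0,v5:0,v6:1

step 1: output 0; order=[0]; indeg=(0,0,2,2,0,0,1)
step 2: output 1; order=[0,1]; indeg=(0,0,1,1,0,0,1)
step 3: output 4; order=[0,1,4]; indeg=(0,0,1,1,0,0,1)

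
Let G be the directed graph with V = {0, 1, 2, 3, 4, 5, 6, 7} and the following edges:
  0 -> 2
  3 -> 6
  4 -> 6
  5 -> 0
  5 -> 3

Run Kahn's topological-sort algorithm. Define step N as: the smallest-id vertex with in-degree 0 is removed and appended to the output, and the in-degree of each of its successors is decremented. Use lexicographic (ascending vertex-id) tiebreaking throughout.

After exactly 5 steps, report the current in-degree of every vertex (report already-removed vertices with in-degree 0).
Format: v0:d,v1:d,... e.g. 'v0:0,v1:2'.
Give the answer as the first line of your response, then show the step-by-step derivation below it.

v0:0,v1:0,v2:0,v3:0,v4:0,v5:0,v6:1,v7:0

step 1: output 1; order=[1]; indeg=(1,0,1,1,0,0,2,0)
step 2: output 4; order=[1,4]; indeg=(1,0,1,1,0,0,1,0)
step 3: output 5; order=[1,4,5]; indeg=(0,0,1,0,0,0,1,0)
step 4: output 0; order=[1,4,5,0]; indeg=(0,0,0,0,0,0,1,0)
step 5: output 2; order=[1,4,5,0,2]; indeg=(0,0,0,0,0,0,1,0)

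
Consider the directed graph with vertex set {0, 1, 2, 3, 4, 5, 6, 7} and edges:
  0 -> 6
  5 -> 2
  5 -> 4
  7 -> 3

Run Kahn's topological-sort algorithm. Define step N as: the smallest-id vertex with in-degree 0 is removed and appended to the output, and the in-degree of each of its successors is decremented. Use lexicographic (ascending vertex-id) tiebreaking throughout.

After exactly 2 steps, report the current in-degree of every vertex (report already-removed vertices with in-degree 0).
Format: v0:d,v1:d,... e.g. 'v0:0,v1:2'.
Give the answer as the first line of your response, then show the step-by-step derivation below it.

v0:0,v1:0,v2:1,v3:1,v4:1,v5:0,v6:0,v7:0

step 1: output 0; order=[0]; indeg=(0,0,1,1,1,0,0,0)
step 2: output 1; order=[0,1]; indeg=(0,0,1,1,1,0,0,0)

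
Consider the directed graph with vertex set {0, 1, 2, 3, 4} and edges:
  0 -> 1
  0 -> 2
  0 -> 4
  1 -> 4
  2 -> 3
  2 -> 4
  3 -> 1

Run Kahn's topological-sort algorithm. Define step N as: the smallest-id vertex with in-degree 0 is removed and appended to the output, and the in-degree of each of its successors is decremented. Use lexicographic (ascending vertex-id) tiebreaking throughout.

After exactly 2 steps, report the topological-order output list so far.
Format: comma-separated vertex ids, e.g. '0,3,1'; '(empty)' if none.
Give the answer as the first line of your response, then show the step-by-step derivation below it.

0,2

step 1: output 0; order=[0]; indeg=(0,1,0,1,2)
step 2: output 2; order=[0,2]; indeg=(0,1,0,0,1)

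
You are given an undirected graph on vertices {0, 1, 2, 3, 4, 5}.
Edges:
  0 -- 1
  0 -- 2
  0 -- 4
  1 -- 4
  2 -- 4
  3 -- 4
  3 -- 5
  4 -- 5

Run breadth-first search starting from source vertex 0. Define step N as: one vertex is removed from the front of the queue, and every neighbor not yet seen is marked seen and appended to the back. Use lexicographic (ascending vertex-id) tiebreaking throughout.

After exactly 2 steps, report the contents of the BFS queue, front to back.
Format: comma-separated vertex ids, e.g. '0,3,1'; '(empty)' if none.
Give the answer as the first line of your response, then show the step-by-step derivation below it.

2,4

step 1: dequeue 0; queue=[1,2,4]; order=0
step 2: dequeue 1; queue=[2,4]; order=0,1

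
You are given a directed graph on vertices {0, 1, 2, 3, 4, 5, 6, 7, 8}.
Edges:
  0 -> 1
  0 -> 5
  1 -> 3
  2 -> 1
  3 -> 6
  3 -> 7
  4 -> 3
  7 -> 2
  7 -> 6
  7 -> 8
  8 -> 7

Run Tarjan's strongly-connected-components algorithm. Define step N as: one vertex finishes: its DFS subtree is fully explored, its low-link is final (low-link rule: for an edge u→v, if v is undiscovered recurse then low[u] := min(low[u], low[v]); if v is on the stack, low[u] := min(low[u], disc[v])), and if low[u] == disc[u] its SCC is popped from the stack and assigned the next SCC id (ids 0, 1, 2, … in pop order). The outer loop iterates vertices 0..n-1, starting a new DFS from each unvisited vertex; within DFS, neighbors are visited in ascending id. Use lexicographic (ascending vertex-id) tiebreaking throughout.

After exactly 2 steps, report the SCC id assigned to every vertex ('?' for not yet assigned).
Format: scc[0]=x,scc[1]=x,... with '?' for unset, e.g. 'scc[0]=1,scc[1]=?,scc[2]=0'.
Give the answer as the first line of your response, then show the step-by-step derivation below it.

scc[0]=?,scc[1]=?,scc[2]=?,scc[3]=?,scc[4]=?,scc[5]=?,scc[6]=0,scc[7]=?,scc[8]=?

step 1: low=(low[0]=0,low[1]=1,low[2]=?,low[3]=2,low[4]=?,low[5]=?,low[6]=3,low[7]=?,low[8]=?); scc=(scc[0]=?,scc[1]=?,scc[2]=?,scc[3]=?,scc[4]=?,scc[5]=?,scc[6]=0,scc[7]=?,scc[8]=?)
step 2: low=(low[0]=0,low[1]=1,low[2]=1,low[3]=2,low[4]=?,low[5]=?,low[6]=3,low[7]=4,low[8]=?); scc=(scc[0]=?,scc[1]=?,scc[2]=?,scc[3]=?,scc[4]=?,scc[5]=?,scc[6]=0,scc[7]=?,scc[8]=?)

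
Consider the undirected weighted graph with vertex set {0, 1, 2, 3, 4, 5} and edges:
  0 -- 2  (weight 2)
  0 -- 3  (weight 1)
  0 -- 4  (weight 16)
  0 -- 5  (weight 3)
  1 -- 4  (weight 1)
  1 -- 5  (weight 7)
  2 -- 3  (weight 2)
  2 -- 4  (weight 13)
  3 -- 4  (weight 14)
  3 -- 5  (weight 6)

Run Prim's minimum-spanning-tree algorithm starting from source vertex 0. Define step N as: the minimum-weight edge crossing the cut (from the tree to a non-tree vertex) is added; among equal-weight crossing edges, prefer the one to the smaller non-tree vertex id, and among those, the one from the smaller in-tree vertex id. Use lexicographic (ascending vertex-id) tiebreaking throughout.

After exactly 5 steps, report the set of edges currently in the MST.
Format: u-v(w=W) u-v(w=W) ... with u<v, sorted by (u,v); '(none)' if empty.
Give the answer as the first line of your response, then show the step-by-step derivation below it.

0-2(w=2) 0-3(w=1) 0-5(w=3) 1-4(w=1) 1-5(w=7)

step 1: add edge 0-3 (w=1); MST = {0-3(w=1)}
step 2: add edge 0-2 (w=2); MST = {0-2(w=2) 0-3(w=1)}
step 3: add edge 0-5 (w=3); MST = {0-2(w=2) 0-3(w=1) 0-5(w=3)}
step 4: add edge 1-5 (w=7); MST = {0-2(w=2) 0-3(w=1) 0-5(w=3) 1-5(w=7)}
step 5: add edge 1-4 (w=1); MST = {0-2(w=2) 0-3(w=1) 0-5(w=3) 1-4(w=1) 1-5(w=7)}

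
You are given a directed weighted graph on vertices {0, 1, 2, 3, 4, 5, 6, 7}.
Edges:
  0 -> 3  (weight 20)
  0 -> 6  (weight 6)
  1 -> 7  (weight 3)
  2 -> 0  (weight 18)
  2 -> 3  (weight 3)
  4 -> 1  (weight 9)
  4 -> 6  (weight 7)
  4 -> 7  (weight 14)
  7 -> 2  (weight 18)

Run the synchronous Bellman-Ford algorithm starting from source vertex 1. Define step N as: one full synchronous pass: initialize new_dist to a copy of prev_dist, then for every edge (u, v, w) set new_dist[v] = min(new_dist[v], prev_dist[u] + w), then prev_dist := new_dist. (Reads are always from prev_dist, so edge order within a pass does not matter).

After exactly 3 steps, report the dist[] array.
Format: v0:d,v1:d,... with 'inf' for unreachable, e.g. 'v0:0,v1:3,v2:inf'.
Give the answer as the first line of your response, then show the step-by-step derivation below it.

v0:39,v1:0,v2:21,v3:24,v4:inf,v5:inf,v6:inf,v7:3

step 1: dist = v0:inf,v1:0,v2:inf,v3:inf,v4:inf,v5:inf,v6:inf,v7:3
step 2: dist = v0:inf,v1:0,v2:21,v3:inf,v4:inf,v5:inf,v6:inf,v7:3
step 3: dist = v0:39,v1:0,v2:21,v3:24,v4:inf,v5:inf,v6:inf,v7:3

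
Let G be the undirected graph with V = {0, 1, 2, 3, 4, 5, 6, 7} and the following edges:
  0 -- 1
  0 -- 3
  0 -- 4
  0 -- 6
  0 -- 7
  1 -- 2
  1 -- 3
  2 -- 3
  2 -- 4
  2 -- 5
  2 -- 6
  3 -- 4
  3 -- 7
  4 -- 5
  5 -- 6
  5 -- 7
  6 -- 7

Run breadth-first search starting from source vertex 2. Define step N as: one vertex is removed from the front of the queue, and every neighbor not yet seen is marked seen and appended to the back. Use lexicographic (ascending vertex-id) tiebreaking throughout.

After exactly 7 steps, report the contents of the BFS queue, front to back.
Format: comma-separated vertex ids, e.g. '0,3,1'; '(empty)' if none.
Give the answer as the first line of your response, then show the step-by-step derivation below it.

7

step 1: dequeue 2; queue=[1,3,4,5,6]; order=2
step 2: dequeue 1; queue=[3,4,5,6,0]; order=2,1
step 3: dequeue 3; queue=[4,5,6,0,7]; order=2,1,3
step 4: dequeue 4; queue=[5,6,0,7]; order=2,1,3,4
step 5: dequeue 5; queue=[6,0,7]; order=2,1,3,4,5
step 6: dequeue 6; queue=[0,7]; order=2,1,3,4,5,6
step 7: dequeue 0; queue=[7]; order=2,1,3,4,5,6,0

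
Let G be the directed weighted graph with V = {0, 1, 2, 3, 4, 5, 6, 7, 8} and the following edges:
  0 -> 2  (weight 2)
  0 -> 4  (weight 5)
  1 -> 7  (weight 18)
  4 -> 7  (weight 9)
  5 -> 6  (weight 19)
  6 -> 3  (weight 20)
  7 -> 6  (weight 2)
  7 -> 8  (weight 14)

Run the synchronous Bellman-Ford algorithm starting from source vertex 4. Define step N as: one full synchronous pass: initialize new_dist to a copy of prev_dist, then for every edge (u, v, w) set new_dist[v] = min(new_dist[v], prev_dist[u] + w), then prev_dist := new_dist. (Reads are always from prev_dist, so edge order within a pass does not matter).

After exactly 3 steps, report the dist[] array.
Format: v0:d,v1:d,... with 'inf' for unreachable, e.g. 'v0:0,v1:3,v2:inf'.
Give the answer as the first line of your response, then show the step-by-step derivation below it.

v0:inf,v1:inf,v2:inf,v3:31,v4:0,v5:inf,v6:11,v7:9,v8:23

step 1: dist = v0:inf,v1:inf,v2:inf,v3:inf,v4:0,v5:inf,v6:inf,v7:9,v8:inf
step 2: dist = v0:inf,v1:inf,v2:inf,v3:inf,v4:0,v5:inf,v6:11,v7:9,v8:23
step 3: dist = v0:inf,v1:inf,v2:inf,v3:31,v4:0,v5:inf,v6:11,v7:9,v8:23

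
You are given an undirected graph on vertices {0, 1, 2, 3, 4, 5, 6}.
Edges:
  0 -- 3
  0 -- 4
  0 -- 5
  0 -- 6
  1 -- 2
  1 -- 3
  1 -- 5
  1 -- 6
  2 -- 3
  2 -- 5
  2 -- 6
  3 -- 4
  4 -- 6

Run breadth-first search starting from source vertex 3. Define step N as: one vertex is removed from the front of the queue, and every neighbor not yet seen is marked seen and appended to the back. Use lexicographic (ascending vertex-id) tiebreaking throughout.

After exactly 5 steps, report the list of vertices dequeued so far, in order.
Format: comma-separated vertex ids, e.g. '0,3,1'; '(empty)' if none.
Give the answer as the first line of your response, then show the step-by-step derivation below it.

3,0,1,2,4

step 1: dequeue 3; queue=[0,1,2,4]; order=3
step 2: dequeue 0; queue=[1,2,4,5,6]; order=3,0
step 3: dequeue 1; queue=[2,4,5,6]; order=3,0,1
step 4: dequeue 2; queue=[4,5,6]; order=3,0,1,2
step 5: dequeue 4; queue=[5,6]; order=3,0,1,2,4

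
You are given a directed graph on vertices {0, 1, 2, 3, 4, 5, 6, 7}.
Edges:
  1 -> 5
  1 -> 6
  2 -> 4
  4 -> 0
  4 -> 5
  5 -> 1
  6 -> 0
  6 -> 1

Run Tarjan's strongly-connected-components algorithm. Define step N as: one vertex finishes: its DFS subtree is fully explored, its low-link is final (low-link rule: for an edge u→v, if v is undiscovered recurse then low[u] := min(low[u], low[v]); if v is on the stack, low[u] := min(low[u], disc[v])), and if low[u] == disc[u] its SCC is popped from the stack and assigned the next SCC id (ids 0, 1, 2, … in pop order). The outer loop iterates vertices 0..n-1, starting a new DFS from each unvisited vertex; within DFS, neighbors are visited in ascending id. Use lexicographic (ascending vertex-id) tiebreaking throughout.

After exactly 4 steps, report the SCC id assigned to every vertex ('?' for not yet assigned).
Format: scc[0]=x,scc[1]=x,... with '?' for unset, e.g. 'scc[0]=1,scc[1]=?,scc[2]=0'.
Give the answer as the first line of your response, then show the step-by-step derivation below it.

scc[0]=0,scc[1]=1,scc[2]=?,scc[3]=?,scc[4]=?,scc[5]=1,scc[6]=1,scc[7]=?

step 1: low=(low[0]=0,low[1]=?,low[2]=?,low[3]=?,low[4]=?,low[5]=?,low[6]=?,low[7]=?); scc=(scc[0]=0,scc[1]=?,scc[2]=?,scc[3]=?,scc[4]=?,scc[5]=?,scc[6]=?,scc[7]=?)
step 2: low=(low[0]=0,low[1]=1,low[2]=?,low[3]=?,low[4]=?,low[5]=1,low[6]=?,low[7]=?); scc=(scc[0]=0,scc[1]=?,scc[2]=?,scc[3]=?,scc[4]=?,scc[5]=?,scc[6]=?,scc[7]=?)
step 3: low=(low[0]=0,low[1]=1,low[2]=?,low[3]=?,low[4]=?,low[5]=1,low[6]=1,low[7]=?); scc=(scc[0]=0,scc[1]=?,scc[2]=?,scc[3]=?,scc[4]=?,scc[5]=?,scc[6]=?,scc[7]=?)
step 4: low=(low[0]=0,low[1]=1,low[2]=?,low[3]=?,low[4]=?,low[5]=1,low[6]=1,low[7]=?); scc=(scc[0]=0,scc[1]=1,scc[2]=?,scc[3]=?,scc[4]=?,scc[5]=1,scc[6]=1,scc[7]=?)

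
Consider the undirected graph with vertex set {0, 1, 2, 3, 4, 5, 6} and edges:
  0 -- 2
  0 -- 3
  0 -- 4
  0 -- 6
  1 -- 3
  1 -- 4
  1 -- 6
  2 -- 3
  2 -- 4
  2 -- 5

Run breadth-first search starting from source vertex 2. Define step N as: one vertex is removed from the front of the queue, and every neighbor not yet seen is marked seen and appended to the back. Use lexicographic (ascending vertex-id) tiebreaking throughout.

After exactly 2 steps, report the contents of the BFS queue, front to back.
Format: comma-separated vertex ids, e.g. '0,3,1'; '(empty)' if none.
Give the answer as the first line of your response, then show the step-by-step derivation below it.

3,4,5,6

step 1: dequeue 2; queue=[0,3,4,5]; order=2
step 2: dequeue 0; queue=[3,4,5,6]; order=2,0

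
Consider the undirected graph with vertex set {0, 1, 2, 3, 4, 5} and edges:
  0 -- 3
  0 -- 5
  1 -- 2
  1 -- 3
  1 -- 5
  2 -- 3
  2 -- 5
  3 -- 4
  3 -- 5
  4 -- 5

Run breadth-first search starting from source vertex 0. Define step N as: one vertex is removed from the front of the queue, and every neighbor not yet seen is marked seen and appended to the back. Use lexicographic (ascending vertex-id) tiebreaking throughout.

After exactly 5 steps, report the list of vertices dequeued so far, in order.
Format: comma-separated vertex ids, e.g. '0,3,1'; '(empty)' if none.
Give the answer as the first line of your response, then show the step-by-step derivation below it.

0,3,5,1,2

step 1: dequeue 0; queue=[3,5]; order=0
step 2: dequeue 3; queue=[5,1,2,4]; order=0,3
step 3: dequeue 5; queue=[1,2,4]; order=0,3,5
step 4: dequeue 1; queue=[2,4]; order=0,3,5,1
step 5: dequeue 2; queue=[4]; order=0,3,5,1,2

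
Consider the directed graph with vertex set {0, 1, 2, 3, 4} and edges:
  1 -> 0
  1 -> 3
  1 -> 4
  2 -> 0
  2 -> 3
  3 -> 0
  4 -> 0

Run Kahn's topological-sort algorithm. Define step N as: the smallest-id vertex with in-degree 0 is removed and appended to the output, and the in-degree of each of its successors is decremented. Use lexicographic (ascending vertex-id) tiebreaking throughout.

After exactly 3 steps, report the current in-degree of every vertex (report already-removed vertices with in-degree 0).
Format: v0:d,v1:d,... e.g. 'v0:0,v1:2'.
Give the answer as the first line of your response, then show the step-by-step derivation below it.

v0:1,v1:0,v2:0,v3:0,v4:0

step 1: output 1; order=[1]; indeg=(3,0,0,1,0)
step 2: output 2; order=[1,2]; indeg=(2,0,0,0,0)
step 3: output 3; order=[1,2,3]; indeg=(1,0,0,0,0)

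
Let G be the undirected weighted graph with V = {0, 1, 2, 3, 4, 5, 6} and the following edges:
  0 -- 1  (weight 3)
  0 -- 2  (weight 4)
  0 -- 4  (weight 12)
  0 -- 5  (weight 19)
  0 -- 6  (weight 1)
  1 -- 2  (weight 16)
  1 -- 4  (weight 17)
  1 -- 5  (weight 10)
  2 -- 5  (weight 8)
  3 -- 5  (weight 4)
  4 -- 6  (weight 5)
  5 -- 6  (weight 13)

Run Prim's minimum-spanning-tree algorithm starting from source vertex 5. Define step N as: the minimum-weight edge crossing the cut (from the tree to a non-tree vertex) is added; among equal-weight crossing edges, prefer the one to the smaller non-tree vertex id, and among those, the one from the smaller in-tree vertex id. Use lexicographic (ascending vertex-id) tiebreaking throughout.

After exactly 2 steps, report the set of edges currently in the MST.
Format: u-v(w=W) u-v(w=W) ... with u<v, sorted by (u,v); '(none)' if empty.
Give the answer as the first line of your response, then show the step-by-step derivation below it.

2-5(w=8) 3-5(w=4)

step 1: add edge 3-5 (w=4); MST = {3-5(w=4)}
step 2: add edge 2-5 (w=8); MST = {2-5(w=8) 3-5(w=4)}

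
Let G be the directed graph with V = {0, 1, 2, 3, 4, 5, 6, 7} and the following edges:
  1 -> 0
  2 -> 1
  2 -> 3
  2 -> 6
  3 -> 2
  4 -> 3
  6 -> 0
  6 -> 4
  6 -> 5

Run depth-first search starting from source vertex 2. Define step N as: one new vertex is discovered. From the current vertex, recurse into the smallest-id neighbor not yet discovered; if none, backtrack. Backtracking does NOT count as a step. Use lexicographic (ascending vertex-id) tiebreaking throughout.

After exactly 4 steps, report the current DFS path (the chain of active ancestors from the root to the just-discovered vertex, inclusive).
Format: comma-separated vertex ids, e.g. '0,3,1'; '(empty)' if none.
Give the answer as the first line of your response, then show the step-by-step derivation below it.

2,3

step 1: discover 2; path=2; order=2
step 2: discover 1; path=2>1; order=2,1
step 3: discover 0; path=2>1>0; order=2,1,0
step 4: discover 3; path=2>3; order=2,1,0,3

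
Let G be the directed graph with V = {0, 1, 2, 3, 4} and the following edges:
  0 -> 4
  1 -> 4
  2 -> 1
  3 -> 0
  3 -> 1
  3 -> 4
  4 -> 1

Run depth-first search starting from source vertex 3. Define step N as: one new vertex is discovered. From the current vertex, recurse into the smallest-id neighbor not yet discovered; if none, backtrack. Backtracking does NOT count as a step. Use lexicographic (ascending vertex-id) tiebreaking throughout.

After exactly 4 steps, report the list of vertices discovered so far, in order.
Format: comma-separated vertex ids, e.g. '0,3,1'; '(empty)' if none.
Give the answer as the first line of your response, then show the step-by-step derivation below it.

3,0,4,1

step 1: discover 3; path=3; order=3
step 2: discover 0; path=3>0; order=3,0
step 3: discover 4; path=3>0>4; order=3,0,4
step 4: discover 1; path=3>0>4>1; order=3,0,4,1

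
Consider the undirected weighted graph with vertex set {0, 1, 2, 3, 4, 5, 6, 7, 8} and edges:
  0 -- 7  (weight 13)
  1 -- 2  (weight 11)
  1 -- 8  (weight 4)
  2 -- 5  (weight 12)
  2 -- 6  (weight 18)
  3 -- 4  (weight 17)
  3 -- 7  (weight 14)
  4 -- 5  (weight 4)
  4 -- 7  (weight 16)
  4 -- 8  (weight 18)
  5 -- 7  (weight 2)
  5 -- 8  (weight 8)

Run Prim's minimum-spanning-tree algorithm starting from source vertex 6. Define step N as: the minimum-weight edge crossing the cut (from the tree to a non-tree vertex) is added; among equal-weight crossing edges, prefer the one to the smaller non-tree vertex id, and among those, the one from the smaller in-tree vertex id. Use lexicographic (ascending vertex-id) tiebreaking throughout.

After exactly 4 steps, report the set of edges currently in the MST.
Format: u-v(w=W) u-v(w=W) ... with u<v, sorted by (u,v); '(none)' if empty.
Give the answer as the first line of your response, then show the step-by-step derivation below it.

1-2(w=11) 1-8(w=4) 2-6(w=18) 5-8(w=8)

step 1: add edge 2-6 (w=18); MST = {2-6(w=18)}
step 2: add edge 1-2 (w=11); MST = {1-2(w=11) 2-6(w=18)}
step 3: add edge 1-8 (w=4); MST = {1-2(w=11) 1-8(w=4) 2-6(w=18)}
step 4: add edge 5-8 (w=8); MST = {1-2(w=11) 1-8(w=4) 2-6(w=18) 5-8(w=8)}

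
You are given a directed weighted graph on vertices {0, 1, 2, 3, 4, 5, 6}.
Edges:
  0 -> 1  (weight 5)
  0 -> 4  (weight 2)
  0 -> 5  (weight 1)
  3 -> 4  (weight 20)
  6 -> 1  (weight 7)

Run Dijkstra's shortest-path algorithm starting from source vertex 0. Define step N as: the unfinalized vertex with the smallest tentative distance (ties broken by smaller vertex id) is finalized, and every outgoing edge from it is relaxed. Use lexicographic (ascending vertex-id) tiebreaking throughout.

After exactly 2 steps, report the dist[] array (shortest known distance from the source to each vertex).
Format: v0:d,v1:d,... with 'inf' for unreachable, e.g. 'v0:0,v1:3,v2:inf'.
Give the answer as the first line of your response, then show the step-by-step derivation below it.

v0:0,v1:5,v2:inf,v3:inf,v4:2,v5:1,v6:inf

step 1: dist = v0:0,v1:5,v2:inf,v3:inf,v4:2,v5:1,v6:inf
step 2: dist = v0:0,v1:5,v2:inf,v3:inf,v4:2,v5:1,v6:inf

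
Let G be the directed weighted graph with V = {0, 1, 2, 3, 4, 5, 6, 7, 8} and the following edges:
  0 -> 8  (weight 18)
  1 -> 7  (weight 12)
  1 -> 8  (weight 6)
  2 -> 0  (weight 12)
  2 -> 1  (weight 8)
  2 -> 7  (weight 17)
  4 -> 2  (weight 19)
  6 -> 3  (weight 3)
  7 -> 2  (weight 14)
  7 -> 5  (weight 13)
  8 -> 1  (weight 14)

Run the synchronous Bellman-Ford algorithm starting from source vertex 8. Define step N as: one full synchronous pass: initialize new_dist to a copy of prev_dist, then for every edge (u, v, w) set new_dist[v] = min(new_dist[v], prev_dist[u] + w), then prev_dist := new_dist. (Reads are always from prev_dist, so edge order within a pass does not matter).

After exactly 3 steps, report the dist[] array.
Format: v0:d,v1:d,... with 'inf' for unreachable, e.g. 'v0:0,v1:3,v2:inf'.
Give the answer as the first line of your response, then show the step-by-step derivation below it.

v0:inf,v1:14,v2:40,v3:inf,v4:inf,v5:39,v6:inf,v7:26,v8:0

step 1: dist = v0:inf,v1:14,v2:inf,v3:inf,v4:inf,v5:inf,v6:inf,v7:inf,v8:0
step 2: dist = v0:inf,v1:14,v2:inf,v3:inf,v4:inf,v5:inf,v6:inf,v7:26,v8:0
step 3: dist = v0:inf,v1:14,v2:40,v3:inf,v4:inf,v5:39,v6:inf,v7:26,v8:0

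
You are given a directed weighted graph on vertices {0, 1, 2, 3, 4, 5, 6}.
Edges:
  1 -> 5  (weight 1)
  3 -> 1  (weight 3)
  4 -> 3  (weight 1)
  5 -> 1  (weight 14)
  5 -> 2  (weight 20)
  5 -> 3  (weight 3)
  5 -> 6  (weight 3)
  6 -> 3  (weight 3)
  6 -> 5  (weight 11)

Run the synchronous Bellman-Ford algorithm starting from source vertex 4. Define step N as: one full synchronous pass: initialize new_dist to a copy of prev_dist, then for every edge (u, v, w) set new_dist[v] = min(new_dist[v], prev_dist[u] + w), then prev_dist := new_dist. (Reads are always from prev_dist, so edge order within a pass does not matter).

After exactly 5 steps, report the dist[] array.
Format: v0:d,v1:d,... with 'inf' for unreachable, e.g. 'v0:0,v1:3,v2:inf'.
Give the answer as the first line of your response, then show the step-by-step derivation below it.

v0:inf,v1:4,v2:25,v3:1,v4:0,v5:5,v6:8

step 1: dist = v0:inf,v1:inf,v2:inf,v3:1,v4:0,v5:inf,v6:inf
step 2: dist = v0:inf,v1:4,v2:inf,v3:1,v4:0,v5:inf,v6:inf
step 3: dist = v0:inf,v1:4,v2:inf,v3:1,v4:0,v5:5,v6:inf
step 4: dist = v0:inf,v1:4,v2:25,v3:1,v4:0,v5:5,v6:8
step 5: dist = v0:inf,v1:4,v2:25,v3:1,v4:0,v5:5,v6:8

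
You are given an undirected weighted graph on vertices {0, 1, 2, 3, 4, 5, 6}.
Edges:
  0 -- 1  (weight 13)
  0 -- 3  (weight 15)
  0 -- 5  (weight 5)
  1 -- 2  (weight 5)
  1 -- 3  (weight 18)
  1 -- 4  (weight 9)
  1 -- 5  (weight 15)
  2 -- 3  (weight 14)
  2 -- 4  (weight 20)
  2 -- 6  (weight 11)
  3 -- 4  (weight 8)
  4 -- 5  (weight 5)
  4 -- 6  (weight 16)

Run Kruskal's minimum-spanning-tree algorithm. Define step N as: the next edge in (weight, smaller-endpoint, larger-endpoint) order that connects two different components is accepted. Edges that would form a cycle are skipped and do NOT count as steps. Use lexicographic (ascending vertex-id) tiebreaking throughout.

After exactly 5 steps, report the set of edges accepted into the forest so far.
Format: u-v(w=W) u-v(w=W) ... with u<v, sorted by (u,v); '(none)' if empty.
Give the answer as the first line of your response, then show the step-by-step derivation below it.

0-5(w=5) 1-2(w=5) 1-4(w=9) 3-4(w=8) 4-5(w=5)

step 1: add edge 0-5 (w=5); MST = {0-5(w=5)}
step 2: add edge 1-2 (w=5); MST = {0-5(w=5) 1-2(w=5)}
step 3: add edge 4-5 (w=5); MST = {0-5(w=5) 1-2(w=5) 4-5(w=5)}
step 4: add edge 3-4 (w=8); MST = {0-5(w=5) 1-2(w=5) 3-4(w=8) 4-5(w=5)}
step 5: add edge 1-4 (w=9); MST = {0-5(w=5) 1-2(w=5) 1-4(w=9) 3-4(w=8) 4-5(w=5)}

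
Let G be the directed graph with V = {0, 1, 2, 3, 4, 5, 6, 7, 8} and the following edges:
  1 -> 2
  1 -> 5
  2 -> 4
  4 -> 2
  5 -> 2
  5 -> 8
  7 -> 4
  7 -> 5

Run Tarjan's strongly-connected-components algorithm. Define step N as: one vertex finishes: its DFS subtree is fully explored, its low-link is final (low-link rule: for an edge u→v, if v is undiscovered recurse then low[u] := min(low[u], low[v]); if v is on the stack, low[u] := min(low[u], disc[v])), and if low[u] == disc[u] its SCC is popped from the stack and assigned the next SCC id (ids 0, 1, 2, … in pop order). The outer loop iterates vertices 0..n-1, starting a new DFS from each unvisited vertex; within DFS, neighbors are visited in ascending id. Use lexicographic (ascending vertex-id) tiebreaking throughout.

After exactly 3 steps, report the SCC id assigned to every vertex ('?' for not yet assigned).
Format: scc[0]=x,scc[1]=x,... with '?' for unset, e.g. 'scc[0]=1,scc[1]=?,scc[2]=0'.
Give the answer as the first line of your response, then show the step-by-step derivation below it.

scc[0]=0,scc[1]=?,scc[2]=1,scc[3]=?,scc[4]=1,scc[5]=?,scc[6]=?,scc[7]=?,scc[8]=?

step 1: low=(low[0]=0,low[1]=?,low[2]=?,low[3]=?,low[4]=?,low[5]=?,low[6]=?,low[7]=?,low[8]=?); scc=(scc[0]=0,scc[1]=?,scc[2]=?,scc[3]=?,scc[4]=?,scc[5]=?,scc[6]=?,scc[7]=?,scc[8]=?)
step 2: low=(low[0]=0,low[1]=1,low[2]=2,low[3]=?,low[4]=2,low[5]=?,low[6]=?,low[7]=?,low[8]=?); scc=(scc[0]=0,scc[1]=?,scc[2]=?,scc[3]=?,scc[4]=?,scc[5]=?,scc[6]=?,scc[7]=?,scc[8]=?)
step 3: low=(low[0]=0,low[1]=1,low[2]=2,low[3]=?,low[4]=2,low[5]=?,low[6]=?,low[7]=?,low[8]=?); scc=(scc[0]=0,scc[1]=?,scc[2]=1,scc[3]=?,scc[4]=1,scc[5]=?,scc[6]=?,scc[7]=?,scc[8]=?)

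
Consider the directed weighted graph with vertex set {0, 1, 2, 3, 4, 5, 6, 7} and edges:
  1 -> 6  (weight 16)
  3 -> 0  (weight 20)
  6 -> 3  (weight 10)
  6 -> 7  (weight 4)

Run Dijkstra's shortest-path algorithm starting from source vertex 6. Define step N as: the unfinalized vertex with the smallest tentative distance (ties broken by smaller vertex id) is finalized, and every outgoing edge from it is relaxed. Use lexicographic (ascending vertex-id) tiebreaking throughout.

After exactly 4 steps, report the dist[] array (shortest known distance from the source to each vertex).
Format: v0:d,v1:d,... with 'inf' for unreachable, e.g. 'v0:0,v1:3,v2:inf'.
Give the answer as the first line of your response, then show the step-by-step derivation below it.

v0:30,v1:inf,v2:inf,v3:10,v4:inf,v5:inf,v6:0,v7:4

step 1: dist = v0:inf,v1:inf,v2:inf,v3:10,v4:inf,v5:inf,v6:0,v7:4
step 2: dist = v0:inf,v1:inf,v2:inf,v3:10,v4:inf,v5:inf,v6:0,v7:4
step 3: dist = v0:30,v1:inf,v2:inf,v3:10,v4:inf,v5:inf,v6:0,v7:4
step 4: dist = v0:30,v1:inf,v2:inf,v3:10,v4:inf,v5:inf,v6:0,v7:4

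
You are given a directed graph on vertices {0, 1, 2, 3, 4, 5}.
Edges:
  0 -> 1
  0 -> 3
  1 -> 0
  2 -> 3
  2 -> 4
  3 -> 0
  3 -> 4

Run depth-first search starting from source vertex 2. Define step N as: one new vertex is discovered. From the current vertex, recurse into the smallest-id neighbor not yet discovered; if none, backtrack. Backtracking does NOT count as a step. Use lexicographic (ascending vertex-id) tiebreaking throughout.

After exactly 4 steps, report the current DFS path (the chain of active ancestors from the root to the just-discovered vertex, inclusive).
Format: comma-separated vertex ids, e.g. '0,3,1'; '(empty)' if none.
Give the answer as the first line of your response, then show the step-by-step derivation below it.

2,3,0,1

step 1: discover 2; path=2; order=2
step 2: discover 3; path=2>3; order=2,3
step 3: discover 0; path=2>3>0; order=2,3,0
step 4: discover 1; path=2>3>0>1; order=2,3,0,1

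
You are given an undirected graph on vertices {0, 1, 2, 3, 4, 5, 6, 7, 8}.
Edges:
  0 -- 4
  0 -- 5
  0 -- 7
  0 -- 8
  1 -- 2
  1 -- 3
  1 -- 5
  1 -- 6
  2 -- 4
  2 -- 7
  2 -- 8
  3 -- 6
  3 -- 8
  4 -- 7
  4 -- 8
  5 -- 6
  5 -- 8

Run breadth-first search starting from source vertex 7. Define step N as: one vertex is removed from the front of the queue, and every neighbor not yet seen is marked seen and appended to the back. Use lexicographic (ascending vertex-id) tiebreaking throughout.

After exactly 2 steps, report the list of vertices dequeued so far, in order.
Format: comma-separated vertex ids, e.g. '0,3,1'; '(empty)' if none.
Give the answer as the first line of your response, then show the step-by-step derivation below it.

7,0

step 1: dequeue 7; queue=[0,2,4]; order=7
step 2: dequeue 0; queue=[2,4,5,8]; order=7,0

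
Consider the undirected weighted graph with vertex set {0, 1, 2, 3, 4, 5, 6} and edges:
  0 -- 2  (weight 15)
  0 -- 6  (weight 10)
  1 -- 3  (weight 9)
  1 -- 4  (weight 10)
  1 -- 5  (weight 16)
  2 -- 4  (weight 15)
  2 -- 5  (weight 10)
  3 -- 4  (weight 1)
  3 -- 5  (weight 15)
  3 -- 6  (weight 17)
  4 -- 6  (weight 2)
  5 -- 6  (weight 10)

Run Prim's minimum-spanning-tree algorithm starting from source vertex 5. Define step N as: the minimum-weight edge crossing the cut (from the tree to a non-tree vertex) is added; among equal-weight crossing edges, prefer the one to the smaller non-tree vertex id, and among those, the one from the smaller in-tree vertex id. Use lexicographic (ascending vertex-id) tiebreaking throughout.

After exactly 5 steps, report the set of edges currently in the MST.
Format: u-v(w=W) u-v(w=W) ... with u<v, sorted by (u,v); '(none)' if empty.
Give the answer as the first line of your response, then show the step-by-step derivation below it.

1-3(w=9) 2-5(w=10) 3-4(w=1) 4-6(w=2) 5-6(w=10)

step 1: add edge 2-5 (w=10); MST = {2-5(w=10)}
step 2: add edge 5-6 (w=10); MST = {2-5(w=10) 5-6(w=10)}
step 3: add edge 4-6 (w=2); MST = {2-5(w=10) 4-6(w=2) 5-6(w=10)}
step 4: add edge 3-4 (w=1); MST = {2-5(w=10) 3-4(w=1) 4-6(w=2) 5-6(w=10)}
step 5: add edge 1-3 (w=9); MST = {1-3(w=9) 2-5(w=10) 3-4(w=1) 4-6(w=2) 5-6(w=10)}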